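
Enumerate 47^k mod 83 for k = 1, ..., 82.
47^1, 47^2, ..., 47^{82} mod 83: [47, 51, 73, 28, 71, 17, 52, 37, 79, 61, 45, 40, 54, 48, 15, 41, 18, 16, 5, 69, 6, 33, 57, 23, 2, 11, 19, 63, 56, 59, 34, 21, 74, 75, 39, 7, 80, 25, 13, 30, 82, 36, 32, 10, 55, 12, 66, 31, 46, 4, 22, 38, 43, 29, 35, 68, 42, 65, 67, 78, 14, 77, 50, 26, 60, 81, 72, 64, 20, 27, 24, 49, 62, 9, 8, 44, 76, 3, 58, 70, 53, 1]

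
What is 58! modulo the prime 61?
(60)! = (58)! × (59) × (60) ≡ -1 mod 61. So (58)! ≡ -1 × [(60)(59)]^(-1) ≡ 30 mod 61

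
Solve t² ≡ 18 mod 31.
The square roots of 18 mod 31 are 7 and 24. Verify: 7² = 49 ≡ 18 mod 31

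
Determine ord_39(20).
Powers of 20 mod 39: 20^1≡20, 20^2≡10, 20^3≡5, 20^4≡22, 20^5≡11, 20^6≡25, 20^7≡32, 20^8≡16, 20^9≡8, 20^10≡4, 20^11≡2, 20^12≡1. Order = 12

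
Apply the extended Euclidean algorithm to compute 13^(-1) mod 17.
Extended GCD: 13(4) + 17(-3) = 1. So 13^(-1) ≡ 4 mod 17. Verify: 13 × 4 = 52 ≡ 1 mod 17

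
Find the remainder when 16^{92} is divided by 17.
By Fermat: 16^{16} ≡ 1 mod 17. 92 = 5×16 + 12. So 16^{92} ≡ 16^{12} ≡ 1 mod 17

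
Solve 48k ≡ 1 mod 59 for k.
Since 59 is prime, by Fermat 48^(-1) ≡ 48^{57} ≡ 16 mod 59. Verify: 48 × 16 = 768 ≡ 1 mod 59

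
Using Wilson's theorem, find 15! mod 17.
(16)! = (15)! × (16) ≡ -1 mod 17. So (15)! ≡ -1 × (16)^(-1) ≡ (-1)×(-1) = 1 mod 17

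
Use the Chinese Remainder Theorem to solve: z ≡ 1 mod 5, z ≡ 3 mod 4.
M = 5 × 4 = 20. M₁ = 4, y₁ ≡ 4 mod 5. M₂ = 5, y₂ ≡ 1 mod 4. z = 1×4×4 + 3×5×1 ≡ 11 mod 20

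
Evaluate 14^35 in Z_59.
By repeated squaring mod 59: 14^{1}≡14, 14^{2}≡19, 14^{4}≡7, 14^{8}≡49, 14^{16}≡41, 14^{32}≡29. Then 14^{35} = 14^{32+2+1} ≡ 29 × 19 × 14 ≡ 44 mod 59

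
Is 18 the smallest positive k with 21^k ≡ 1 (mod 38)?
Powers of 21 mod 38: 21^1≡21, 21^2≡23, 21^3≡27, 21^4≡35, 21^5≡13, 21^6≡7, 21^7≡33, 21^8≡9, 21^9≡37, 21^10≡17, 21^11≡15, 21^12≡11, 21^13≡3, 21^14≡25, 21^15≡31, 21^16≡5, 21^17≡29, 21^18≡1. First k with 21^k≡1 is k=18. Yes, ord_38(21) = 18.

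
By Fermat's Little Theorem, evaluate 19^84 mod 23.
By Fermat: 19^{22} ≡ 1 mod 23. 84 = 3×22 + 18. So 19^{84} ≡ 19^{18} ≡ 8 mod 23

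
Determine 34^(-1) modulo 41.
Since 41 is prime, by Fermat 34^(-1) ≡ 34^{39} ≡ 35 mod 41. Verify: 34 × 35 = 1190 ≡ 1 mod 41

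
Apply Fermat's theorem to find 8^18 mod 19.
By Fermat's Little Theorem, 8^{18} ≡ 1 mod 19 since 19 is prime and gcd(8, 19) = 1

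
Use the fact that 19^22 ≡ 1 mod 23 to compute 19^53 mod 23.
By Fermat: 19^{22} ≡ 1 mod 23. 53 = 2×22 + 9. So 19^{53} ≡ 19^{9} ≡ 10 mod 23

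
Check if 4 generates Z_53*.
4^{26} ≡ 1 (mod 53) and 26 < 52, so ord_53(4) = 26 ≠ 52 and 4 is not a primitive root.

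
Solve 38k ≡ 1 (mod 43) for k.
Since 43 is prime, by Fermat 38^(-1) ≡ 38^{41} ≡ 17 (mod 43). Verify: 38 × 17 = 646 ≡ 1 (mod 43)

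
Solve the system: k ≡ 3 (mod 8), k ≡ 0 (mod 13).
M = 8 × 13 = 104. M₁ = 13, y₁ ≡ 5 (mod 8). M₂ = 8, y₂ ≡ 5 (mod 13). k = 3×13×5 + 0×8×5 ≡ 91 (mod 104)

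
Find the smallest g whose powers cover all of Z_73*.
g = 5. Powers: [5, 25, 52, 41, 59, 3, 15, 2, 10, 50, ...] generates all 72 non-zero residues.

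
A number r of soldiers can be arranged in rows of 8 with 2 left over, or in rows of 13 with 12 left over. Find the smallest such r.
M = 8 × 13 = 104. M₁ = 13, y₁ ≡ 5 mod 8. M₂ = 8, y₂ ≡ 5 mod 13. r = 2×13×5 + 12×8×5 ≡ 90 mod 104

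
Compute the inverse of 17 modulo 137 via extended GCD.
Extended GCD: 17(-8) + 137(1) = 1. So 17^(-1) ≡ -8 ≡ 129 mod 137. Verify: 17 × 129 = 2193 ≡ 1 mod 137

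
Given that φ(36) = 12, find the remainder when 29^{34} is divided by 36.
By Euler: 29^{12} ≡ 1 (mod 36) since gcd(29, 36) = 1. 34 = 2×12 + 10. So 29^{34} ≡ 29^{10} ≡ 25 (mod 36)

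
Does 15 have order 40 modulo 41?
ord_41(15) divides 40. For each prime q|40: 15^{20}≡40, 15^{8}≡18, none ≡ 1. So 15 has order 40 and is a primitive root mod 41.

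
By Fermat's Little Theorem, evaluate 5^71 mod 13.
By Fermat: 5^{12} ≡ 1 mod 13. 71 = 5×12 + 11. So 5^{71} ≡ 5^{11} ≡ 8 mod 13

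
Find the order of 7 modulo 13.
Powers of 7 mod 13: 7^1≡7, 7^2≡10, 7^3≡5, 7^4≡9, 7^5≡11, 7^6≡12, 7^7≡6, 7^8≡3, 7^9≡8, 7^10≡4, 7^11≡2, 7^12≡1. So the order of 7 is 12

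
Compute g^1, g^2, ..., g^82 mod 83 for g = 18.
18^1, 18^2, ..., 18^{82} mod 83: [18, 75, 22, 64, 73, 69, 80, 29, 24, 17, 57, 30, 42, 9, 79, 11, 32, 78, 76, 40, 56, 12, 50, 70, 15, 21, 46, 81, 47, 16, 39, 38, 20, 28, 6, 25, 35, 49, 52, 23, 82, 65, 8, 61, 19, 10, 14, 3, 54, 59, 66, 26, 53, 41, 74, 4, 72, 51, 5, 7, 43, 27, 71, 33, 13, 68, 62, 37, 2, 36, 67, 44, 45, 63, 55, 77, 58, 48, 34, 31, 60, 1]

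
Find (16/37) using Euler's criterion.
(16/37) = 16^{18} mod 37 = 1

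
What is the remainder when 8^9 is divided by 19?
By repeated squaring mod 19: 8^{1}≡8, 8^{2}≡7, 8^{4}≡11, 8^{8}≡7. Then 8^{9} = 8^{8+1} ≡ 7 × 8 ≡ 18 mod 19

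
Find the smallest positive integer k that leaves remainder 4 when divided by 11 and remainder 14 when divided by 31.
M = 11 × 31 = 341. M₁ = 31, y₁ ≡ 5 (mod 11). M₂ = 11, y₂ ≡ 17 (mod 31). k = 4×31×5 + 14×11×17 ≡ 169 (mod 341)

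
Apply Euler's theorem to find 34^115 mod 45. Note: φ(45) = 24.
By Euler: 34^{24} ≡ 1 mod 45 since gcd(34, 45) = 1. 115 = 4×24 + 19. So 34^{115} ≡ 34^{19} ≡ 34 mod 45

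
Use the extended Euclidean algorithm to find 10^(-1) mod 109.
Extended GCD: 10(11) + 109(-1) = 1. So 10^(-1) ≡ 11 mod 109. Verify: 10 × 11 = 110 ≡ 1 mod 109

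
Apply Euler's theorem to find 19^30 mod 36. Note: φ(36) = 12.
By Euler: 19^{12} ≡ 1 mod 36 since gcd(19, 36) = 1. 30 = 2×12 + 6. So 19^{30} ≡ 19^{6} ≡ 1 mod 36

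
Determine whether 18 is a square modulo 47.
By Euler's criterion: 18^{23} ≡ 1 mod 47. Since this equals 1, 18 is a QR.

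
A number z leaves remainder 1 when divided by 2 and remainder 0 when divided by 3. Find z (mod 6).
M = 2 × 3 = 6. M₁ = 3, y₁ ≡ 1 (mod 2). M₂ = 2, y₂ ≡ 2 (mod 3). z = 1×3×1 + 0×2×2 ≡ 3 (mod 6)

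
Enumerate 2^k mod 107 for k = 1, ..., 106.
2^1, 2^2, ..., 2^{106} mod 107: [2, 4, 8, 16, 32, 64, 21, 42, 84, 61, 15, 30, 60, 13, 26, 52, 104, 101, 95, 83, 59, 11, 22, 44, 88, 69, 31, 62, 17, 34, 68, 29, 58, 9, 18, 36, 72, 37, 74, 41, 82, 57, 7, 14, 28, 56, 5, 10, 20, 40, 80, 53, 106, 105, 103, 99, 91, 75, 43, 86, 65, 23, 46, 92, 77, 47, 94, 81, 55, 3, 6, 12, 24, 48, 96, 85, 63, 19, 38, 76, 45, 90, 73, 39, 78, 49, 98, 89, 71, 35, 70, 33, 66, 25, 50, 100, 93, 79, 51, 102, 97, 87, 67, 27, 54, 1]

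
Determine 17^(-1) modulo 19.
Since 19 is prime, by Fermat 17^(-1) ≡ 17^{17} ≡ 9 (mod 19). Verify: 17 × 9 = 153 ≡ 1 (mod 19)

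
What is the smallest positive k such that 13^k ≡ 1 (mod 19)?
Powers of 13 mod 19: 13^1≡13, 13^2≡17, 13^3≡12, 13^4≡4, 13^5≡14, 13^6≡11, 13^7≡10, 13^8≡16, 13^9≡18, 13^10≡6, 13^11≡2, 13^12≡7, 13^13≡15, 13^14≡5, 13^15≡8, 13^16≡9, 13^17≡3, 13^18≡1. Order = 18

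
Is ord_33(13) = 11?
Powers of 13 mod 33: 13^1≡13, 13^2≡4, 13^3≡19, 13^4≡16, 13^5≡10, 13^6≡31, 13^7≡7, 13^8≡25, 13^9≡28, 13^10≡1. Already 13^10≡1, so the order is 10 < 11. No, the actual order is 10.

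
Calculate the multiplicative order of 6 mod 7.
Powers of 6 mod 7: 6^1≡6, 6^2≡1. Order = 2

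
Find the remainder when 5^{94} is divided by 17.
By Fermat: 5^{16} ≡ 1 mod 17. 94 = 5×16 + 14. So 5^{94} ≡ 5^{14} ≡ 15 mod 17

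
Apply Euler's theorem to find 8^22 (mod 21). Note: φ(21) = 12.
By Euler: 8^{12} ≡ 1 (mod 21) since gcd(8, 21) = 1. 22 = 1×12 + 10. So 8^{22} ≡ 8^{10} ≡ 1 (mod 21)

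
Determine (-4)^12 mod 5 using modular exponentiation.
Using Fermat: (-4)^{4} ≡ 1 (mod 5). 12 ≡ 0 (mod 4). So (-4)^{12} ≡ (-4)^{0} ≡ 1 (mod 5)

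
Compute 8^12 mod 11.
Using Fermat: 8^{10} ≡ 1 mod 11. 12 ≡ 2 mod 10. So 8^{12} ≡ 8^{2} ≡ 9 mod 11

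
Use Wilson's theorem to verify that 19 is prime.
(18)! mod 19 = 18. Since this equals -1 (mod 19), Wilson confirms 19 is prime.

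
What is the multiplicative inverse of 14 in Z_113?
Since 113 is prime, by Fermat 14^(-1) ≡ 14^{111} ≡ 105 mod 113. Verify: 14 × 105 = 1470 ≡ 1 mod 113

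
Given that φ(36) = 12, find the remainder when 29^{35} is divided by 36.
By Euler: 29^{12} ≡ 1 (mod 36) since gcd(29, 36) = 1. 35 = 2×12 + 11. So 29^{35} ≡ 29^{11} ≡ 5 (mod 36)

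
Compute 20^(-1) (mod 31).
Since 31 is prime, by Fermat 20^(-1) ≡ 20^{29} ≡ 14 (mod 31). Verify: 20 × 14 = 280 ≡ 1 (mod 31)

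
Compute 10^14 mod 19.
By repeated squaring (mod 19): 10^{1}≡10, 10^{2}≡5, 10^{4}≡6, 10^{8}≡17. Then 10^{14} = 10^{8+4+2} ≡ 17 × 6 × 5 ≡ 16 (mod 19)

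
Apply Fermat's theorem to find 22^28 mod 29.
By Fermat's Little Theorem, 22^{28} ≡ 1 mod 29 since 29 is prime and gcd(22, 29) = 1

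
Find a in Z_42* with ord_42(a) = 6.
23 has order 6 mod 42 since 23^{6} ≡ 1 mod 42 and no smaller power works.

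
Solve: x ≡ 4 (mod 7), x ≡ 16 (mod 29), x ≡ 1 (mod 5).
M = 7 × 29 × 5 = 1015. M₁ = 145, y₁ ≡ 3 (mod 7). M₂ = 35, y₂ ≡ 5 (mod 29). M₃ = 203, y₃ ≡ 2 (mod 5). x = 4×145×3 + 16×35×5 + 1×203×2 ≡ 886 (mod 1015)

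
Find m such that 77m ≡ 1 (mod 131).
Since 131 is prime, by Fermat 77^(-1) ≡ 77^{129} ≡ 114 (mod 131). Verify: 77 × 114 = 8778 ≡ 1 (mod 131)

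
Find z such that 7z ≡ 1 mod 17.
Since 17 is prime, by Fermat 7^(-1) ≡ 7^{15} ≡ 5 mod 17. Verify: 7 × 5 = 35 ≡ 1 mod 17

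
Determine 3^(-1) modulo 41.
Since 41 is prime, by Fermat 3^(-1) ≡ 3^{39} ≡ 14 (mod 41). Verify: 3 × 14 = 42 ≡ 1 (mod 41)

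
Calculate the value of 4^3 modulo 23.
4^{3} = 64 ≡ 18 (mod 23)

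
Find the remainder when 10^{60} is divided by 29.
By Fermat: 10^{28} ≡ 1 mod 29. 60 = 2×28 + 4. So 10^{60} ≡ 10^{4} ≡ 24 mod 29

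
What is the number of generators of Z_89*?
Number of primitive roots mod 89 = φ(p-1) = φ(88) = 40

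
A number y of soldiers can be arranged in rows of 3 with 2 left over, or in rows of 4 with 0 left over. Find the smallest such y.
M = 3 × 4 = 12. M₁ = 4, y₁ ≡ 1 mod 3. M₂ = 3, y₂ ≡ 3 mod 4. y = 2×4×1 + 0×3×3 ≡ 8 mod 12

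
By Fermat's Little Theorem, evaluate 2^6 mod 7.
By Fermat's Little Theorem, 2^{6} ≡ 1 (mod 7) since 7 is prime and gcd(2, 7) = 1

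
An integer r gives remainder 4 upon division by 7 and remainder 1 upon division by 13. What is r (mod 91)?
M = 7 × 13 = 91. M₁ = 13, y₁ ≡ 6 (mod 7). M₂ = 7, y₂ ≡ 2 (mod 13). r = 4×13×6 + 1×7×2 ≡ 53 (mod 91)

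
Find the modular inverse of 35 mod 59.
Since 59 is prime, by Fermat 35^(-1) ≡ 35^{57} ≡ 27 (mod 59). Verify: 35 × 27 = 945 ≡ 1 (mod 59)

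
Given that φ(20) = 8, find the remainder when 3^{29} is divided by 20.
By Euler: 3^{8} ≡ 1 (mod 20) since gcd(3, 20) = 1. 29 = 3×8 + 5. So 3^{29} ≡ 3^{5} ≡ 3 (mod 20)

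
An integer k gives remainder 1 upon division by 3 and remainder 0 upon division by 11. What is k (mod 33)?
M = 3 × 11 = 33. M₁ = 11, y₁ ≡ 2 (mod 3). M₂ = 3, y₂ ≡ 4 (mod 11). k = 1×11×2 + 0×3×4 ≡ 22 (mod 33)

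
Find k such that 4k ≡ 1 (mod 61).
Since 61 is prime, by Fermat 4^(-1) ≡ 4^{59} ≡ 46 (mod 61). Verify: 4 × 46 = 184 ≡ 1 (mod 61)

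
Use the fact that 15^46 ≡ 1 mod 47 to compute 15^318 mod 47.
By Fermat: 15^{46} ≡ 1 mod 47. 318 ≡ 42 mod 46. So 15^{318} ≡ 15^{42} ≡ 8 mod 47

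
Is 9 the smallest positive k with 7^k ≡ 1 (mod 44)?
Powers of 7 mod 44: 7^1≡7, 7^2≡5, 7^3≡35, 7^4≡25, 7^5≡43, 7^6≡37, 7^7≡39, 7^8≡9, 7^9≡19, 7^10≡1. 7^9≡19≢1, so ord ≠ 9. No, the actual order is 10.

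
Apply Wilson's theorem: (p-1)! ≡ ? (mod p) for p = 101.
By Wilson's theorem, (100)! ≡ -1 ≡ 100 (mod 101)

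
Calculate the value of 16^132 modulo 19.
Using Fermat: 16^{18} ≡ 1 mod 19. 132 ≡ 6 mod 18. So 16^{132} ≡ 16^{6} ≡ 7 mod 19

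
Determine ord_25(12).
Powers of 12 mod 25: 12^1≡12, 12^2≡19, 12^3≡3, 12^4≡11, 12^5≡7, 12^6≡9, 12^7≡8, 12^8≡21, 12^9≡2, 12^10≡24, 12^11≡13, 12^12≡6, 12^13≡22, 12^14≡14, 12^15≡18, 12^16≡16, 12^17≡17, 12^18≡4, 12^19≡23, 12^20≡1. So the order of 12 is 20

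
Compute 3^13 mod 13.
Using Fermat: 3^{12} ≡ 1 mod 13. 13 ≡ 1 mod 12. So 3^{13} ≡ 3^{1} ≡ 3 mod 13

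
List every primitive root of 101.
There are φ(100) = 40 primitive roots mod 101: {2, 3, 7, 8, 11, 12, 15, 18, 26, 27, 28, 29, 34, 35, 38, 40, 42, 46, 48, 50, 51, 53, 55, 59, 61, 63, 66, 67, 72, 73, 74, 75, 83, 86, 89, 90, 93, 94, 98, 99}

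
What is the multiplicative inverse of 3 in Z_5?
Since 5 is prime, by Fermat 3^(-1) ≡ 3^{3} ≡ 2 (mod 5). Verify: 3 × 2 = 6 ≡ 1 (mod 5)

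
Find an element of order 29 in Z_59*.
3 has order 29 mod 59 since 3^{29} ≡ 1 mod 59 and no smaller power works.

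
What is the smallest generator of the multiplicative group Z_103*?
g = 5. Powers: [5, 25, 22, 7, 35, 72, ...] generates all 102 non-zero residues.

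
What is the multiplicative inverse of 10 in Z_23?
Since 23 is prime, by Fermat 10^(-1) ≡ 10^{21} ≡ 7 mod 23. Verify: 10 × 7 = 70 ≡ 1 mod 23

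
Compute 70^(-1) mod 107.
Since 107 is prime, by Fermat 70^(-1) ≡ 70^{105} ≡ 26 mod 107. Verify: 70 × 26 = 1820 ≡ 1 mod 107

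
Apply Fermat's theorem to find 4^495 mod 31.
By Fermat: 4^{30} ≡ 1 mod 31. 495 ≡ 15 mod 30. So 4^{495} ≡ 4^{15} ≡ 1 mod 31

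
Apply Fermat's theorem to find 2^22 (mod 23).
By Fermat's Little Theorem, 2^{22} ≡ 1 (mod 23) since 23 is prime and gcd(2, 23) = 1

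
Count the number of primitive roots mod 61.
There are φ(61-1) = φ(60) = 16 primitive roots modulo 61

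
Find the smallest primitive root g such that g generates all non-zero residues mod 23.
g = 5. Powers: [5, 2, 10, 4, 20, 8, 17, 16, 11, 9, ...] generates all 22 non-zero residues.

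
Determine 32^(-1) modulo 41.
Since 41 is prime, by Fermat 32^(-1) ≡ 32^{39} ≡ 9 mod 41. Verify: 32 × 9 = 288 ≡ 1 mod 41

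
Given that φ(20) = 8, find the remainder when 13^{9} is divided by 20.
By Euler: 13^{8} ≡ 1 (mod 20) since gcd(13, 20) = 1. 9 = 1×8 + 1. So 13^{9} ≡ 13^{1} ≡ 13 (mod 20)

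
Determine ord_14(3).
Powers of 3 mod 14: 3^1≡3, 3^2≡9, 3^3≡13, 3^4≡11, 3^5≡5, 3^6≡1. Order = 6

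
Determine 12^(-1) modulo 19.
Since 19 is prime, by Fermat 12^(-1) ≡ 12^{17} ≡ 8 mod 19. Verify: 12 × 8 = 96 ≡ 1 mod 19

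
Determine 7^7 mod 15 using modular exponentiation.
By repeated squaring mod 15: 7^{1}≡7, 7^{2}≡4, 7^{4}≡1. Then 7^{7} = 7^{4+2+1} ≡ 1 × 4 × 7 ≡ 13 mod 15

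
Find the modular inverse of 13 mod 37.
Since 37 is prime, by Fermat 13^(-1) ≡ 13^{35} ≡ 20 mod 37. Verify: 13 × 20 = 260 ≡ 1 mod 37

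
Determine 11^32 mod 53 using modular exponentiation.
By repeated squaring (mod 53): 11^{1}≡11, 11^{2}≡15, 11^{4}≡13, 11^{8}≡10, 11^{16}≡47, 11^{32}≡36. So 11^{32} ≡ 36 (mod 53)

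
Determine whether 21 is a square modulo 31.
By Euler's criterion: 21^{15} ≡ 30 (mod 31). Since this equals -1 (≡ 30), 21 is not a QR.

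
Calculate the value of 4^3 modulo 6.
4^{3} = 64 ≡ 4 (mod 6)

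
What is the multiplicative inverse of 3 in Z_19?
Since 19 is prime, by Fermat 3^(-1) ≡ 3^{17} ≡ 13 mod 19. Verify: 3 × 13 = 39 ≡ 1 mod 19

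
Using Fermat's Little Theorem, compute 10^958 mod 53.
By Fermat: 10^{52} ≡ 1 (mod 53). 958 ≡ 22 (mod 52). So 10^{958} ≡ 10^{22} ≡ 28 (mod 53)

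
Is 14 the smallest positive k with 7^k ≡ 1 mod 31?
Powers of 7 mod 31: 7^1≡7, 7^2≡18, 7^3≡2, 7^4≡14, 7^5≡5, 7^6≡4, 7^7≡28, 7^8≡10, 7^9≡8, 7^10≡25, 7^11≡20, 7^12≡16, 7^13≡19, 7^14≡9, 7^15≡1. 7^14≡9≢1, so ord ≠ 14. No, the actual order is 15.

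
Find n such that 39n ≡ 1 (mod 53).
Since 53 is prime, by Fermat 39^(-1) ≡ 39^{51} ≡ 34 (mod 53). Verify: 39 × 34 = 1326 ≡ 1 (mod 53)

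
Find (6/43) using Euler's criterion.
(6/43) = 6^{21} mod 43 = 1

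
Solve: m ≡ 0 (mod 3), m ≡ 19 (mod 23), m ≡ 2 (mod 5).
M = 3 × 23 × 5 = 345. M₁ = 115, y₁ ≡ 1 (mod 3). M₂ = 15, y₂ ≡ 20 (mod 23). M₃ = 69, y₃ ≡ 4 (mod 5). m = 0×115×1 + 19×15×20 + 2×69×4 ≡ 42 (mod 345)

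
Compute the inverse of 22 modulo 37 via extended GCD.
Extended GCD: 22(-5) + 37(3) = 1. So 22^(-1) ≡ -5 ≡ 32 (mod 37). Verify: 22 × 32 = 704 ≡ 1 (mod 37)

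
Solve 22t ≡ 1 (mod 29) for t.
Since 29 is prime, by Fermat 22^(-1) ≡ 22^{27} ≡ 4 (mod 29). Verify: 22 × 4 = 88 ≡ 1 (mod 29)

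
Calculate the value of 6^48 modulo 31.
Using Fermat: 6^{30} ≡ 1 (mod 31). 48 ≡ 18 (mod 30). So 6^{48} ≡ 6^{18} ≡ 1 (mod 31)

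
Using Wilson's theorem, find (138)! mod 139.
By Wilson's theorem, (138)! ≡ -1 ≡ 138 mod 139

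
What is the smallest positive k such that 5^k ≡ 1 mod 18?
Powers of 5 mod 18: 5^1≡5, 5^2≡7, 5^3≡17, 5^4≡13, 5^5≡11, 5^6≡1. So the order of 5 is 6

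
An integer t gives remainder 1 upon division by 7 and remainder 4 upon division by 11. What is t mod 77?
M = 7 × 11 = 77. M₁ = 11, y₁ ≡ 2 mod 7. M₂ = 7, y₂ ≡ 8 mod 11. t = 1×11×2 + 4×7×8 ≡ 15 mod 77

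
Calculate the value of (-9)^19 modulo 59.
By repeated squaring mod 59: (-9)^{1}≡50, (-9)^{2}≡22, (-9)^{4}≡12, (-9)^{8}≡26, (-9)^{16}≡27. Then (-9)^{19} = (-9)^{16+2+1} ≡ 27 × 22 × 50 ≡ 23 mod 59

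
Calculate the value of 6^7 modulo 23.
By repeated squaring mod 23: 6^{1}≡6, 6^{2}≡13, 6^{4}≡8. Then 6^{7} = 6^{4+2+1} ≡ 8 × 13 × 6 ≡ 3 mod 23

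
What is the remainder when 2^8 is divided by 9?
By repeated squaring (mod 9): 2^{1}≡2, 2^{2}≡4, 2^{4}≡7, 2^{8}≡4. So 2^{8} ≡ 4 (mod 9)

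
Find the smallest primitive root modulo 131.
g = 2. For each prime q|130: 2^{65}≡130, 2^{26}≡53, 2^{10}≡107, none ≡ 1, so ord_131(2) = 130 and 2 is a primitive root.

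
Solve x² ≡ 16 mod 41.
The square roots of 16 mod 41 are 37 and 4. Verify: 37² = 1369 ≡ 16 mod 41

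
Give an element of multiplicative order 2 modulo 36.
17 has order 2 mod 36 since 17^{2} ≡ 1 mod 36 and no smaller power works.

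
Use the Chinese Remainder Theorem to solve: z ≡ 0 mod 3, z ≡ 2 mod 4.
M = 3 × 4 = 12. M₁ = 4, y₁ ≡ 1 mod 3. M₂ = 3, y₂ ≡ 3 mod 4. z = 0×4×1 + 2×3×3 ≡ 6 mod 12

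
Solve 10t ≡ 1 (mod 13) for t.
Since 13 is prime, by Fermat 10^(-1) ≡ 10^{11} ≡ 4 (mod 13). Verify: 10 × 4 = 40 ≡ 1 (mod 13)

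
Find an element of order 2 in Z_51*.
16 has order 2 mod 51 since 16^{2} ≡ 1 mod 51 and no smaller power works.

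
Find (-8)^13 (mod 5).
Using Fermat: (-8)^{4} ≡ 1 (mod 5). 13 ≡ 1 (mod 4). So (-8)^{13} ≡ (-8)^{1} ≡ 2 (mod 5)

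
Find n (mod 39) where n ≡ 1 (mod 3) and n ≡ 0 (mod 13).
M = 3 × 13 = 39. M₁ = 13, y₁ ≡ 1 (mod 3). M₂ = 3, y₂ ≡ 9 (mod 13). n = 1×13×1 + 0×3×9 ≡ 13 (mod 39)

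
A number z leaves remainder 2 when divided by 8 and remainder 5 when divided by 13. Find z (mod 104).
M = 8 × 13 = 104. M₁ = 13, y₁ ≡ 5 (mod 8). M₂ = 8, y₂ ≡ 5 (mod 13). z = 2×13×5 + 5×8×5 ≡ 18 (mod 104)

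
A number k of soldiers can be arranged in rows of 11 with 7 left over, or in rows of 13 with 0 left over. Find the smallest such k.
M = 11 × 13 = 143. M₁ = 13, y₁ ≡ 6 (mod 11). M₂ = 11, y₂ ≡ 6 (mod 13). k = 7×13×6 + 0×11×6 ≡ 117 (mod 143)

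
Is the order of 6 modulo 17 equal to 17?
Powers of 6 mod 17: 6^1≡6, 6^2≡2, 6^3≡12, 6^4≡4, 6^5≡7, 6^6≡8, 6^7≡14, 6^8≡16, 6^9≡11, 6^10≡15, 6^11≡5, 6^12≡13, 6^13≡10, 6^14≡9, 6^15≡3, 6^16≡1. Already 6^16≡1, so the order is 16 < 17. No, the actual order is 16.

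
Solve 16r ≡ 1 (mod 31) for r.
Since 31 is prime, by Fermat 16^(-1) ≡ 16^{29} ≡ 2 (mod 31). Verify: 16 × 2 = 32 ≡ 1 (mod 31)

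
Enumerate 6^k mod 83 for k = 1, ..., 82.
6^1, 6^2, ..., 6^{82} mod 83: [6, 36, 50, 51, 57, 10, 60, 28, 2, 12, 72, 17, 19, 31, 20, 37, 56, 4, 24, 61, 34, 38, 62, 40, 74, 29, 8, 48, 39, 68, 76, 41, 80, 65, 58, 16, 13, 78, 53, 69, 82, 77, 47, 33, 32, 26, 73, 23, 55, 81, 71, 11, 66, 64, 52, 63, 46, 27, 79, 59, 22, 49, 45, 21, 43, 9, 54, 75, 35, 44, 15, 7, 42, 3, 18, 25, 67, 70, 5, 30, 14, 1]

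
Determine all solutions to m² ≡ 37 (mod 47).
The square roots of 37 mod 47 are 32 and 15. Verify: 32² = 1024 ≡ 37 (mod 47)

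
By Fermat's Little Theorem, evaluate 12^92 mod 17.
By Fermat: 12^{16} ≡ 1 mod 17. 92 = 5×16 + 12. So 12^{92} ≡ 12^{12} ≡ 4 mod 17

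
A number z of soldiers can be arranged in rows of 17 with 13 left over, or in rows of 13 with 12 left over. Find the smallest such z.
M = 17 × 13 = 221. M₁ = 13, y₁ ≡ 4 (mod 17). M₂ = 17, y₂ ≡ 10 (mod 13). z = 13×13×4 + 12×17×10 ≡ 64 (mod 221)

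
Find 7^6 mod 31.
By repeated squaring mod 31: 7^{1}≡7, 7^{2}≡18, 7^{4}≡14. Then 7^{6} = 7^{4+2} ≡ 14 × 18 ≡ 4 mod 31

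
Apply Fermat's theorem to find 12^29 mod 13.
By Fermat: 12^{12} ≡ 1 mod 13. 29 = 2×12 + 5. So 12^{29} ≡ 12^{5} ≡ 12 mod 13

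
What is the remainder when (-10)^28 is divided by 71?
By repeated squaring (mod 71): (-10)^{1}≡61, (-10)^{2}≡29, (-10)^{4}≡60, (-10)^{8}≡50, (-10)^{16}≡15. Then (-10)^{28} = (-10)^{16+8+4} ≡ 15 × 50 × 60 ≡ 57 (mod 71)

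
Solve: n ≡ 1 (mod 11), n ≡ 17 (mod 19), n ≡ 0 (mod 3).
M = 11 × 19 × 3 = 627. M₁ = 57, y₁ ≡ 6 (mod 11). M₂ = 33, y₂ ≡ 15 (mod 19). M₃ = 209, y₃ ≡ 2 (mod 3). n = 1×57×6 + 17×33×15 + 0×209×2 ≡ 606 (mod 627)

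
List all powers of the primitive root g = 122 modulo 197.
122^1, 122^2, ..., 122^{196} mod 197: [122, 109, 99, 61, 153, 148, 129, 175, 74, 163, 186, 37, 180, 93, 117, 90, 145, 157, 45, 171, 177, 121, 184, 187, 159, 92, 192, 178, 46, 96, 89, 23, 48, 143, 110, 24, 170, 55, 12, 85, 126, 6, 141, 63, 3, 169, 130, 100, 183, 65, 50, 190, 131, 25, 95, 164, 111, 146, 82, 154, 73, 41, 77, 135, 119, 137, 166, 158, 167, 83, 79, 182, 140, 138, 91, 70, 69, 144, 35, 133, 72, 116, 165, 36, 58, 181, 18, 29, 189, 9, 113, 193, 103, 155, 195, 150, 176, 196, 75, 88, 98, 136, 44, 49, 68, 22, 123, 34, 11, 160, 17, 104, 80, 107, 52, 40, 152, 26, 20, 76, 13, 10, 38, 105, 5, 19, 151, 101, 108, 174, 149, 54, 87, 173, 27, 142, 185, 112, 71, 191, 56, 134, 194, 28, 67, 97, 14, 132, 147, 7, 66, 172, 102, 33, 86, 51, 115, 43, 124, 156, 120, 62, 78, 60, 31, 39, 30, 114, 118, 15, 57, 59, 106, 127, 128, 53, 162, 64, 125, 81, 32, 161, 139, 16, 179, 168, 8, 188, 84, 4, 94, 42, 2, 47, 21, 1]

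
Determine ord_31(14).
Powers of 14 mod 31: 14^1≡14, 14^2≡10, 14^3≡16, 14^4≡7, 14^5≡5, 14^6≡8, 14^7≡19, 14^8≡18, 14^9≡4, 14^10≡25, 14^11≡9, 14^12≡2, 14^13≡28, 14^14≡20, 14^15≡1. ord_31(14) = 15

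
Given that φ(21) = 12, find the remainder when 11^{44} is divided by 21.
By Euler: 11^{12} ≡ 1 mod 21 since gcd(11, 21) = 1. 44 = 3×12 + 8. So 11^{44} ≡ 11^{8} ≡ 16 mod 21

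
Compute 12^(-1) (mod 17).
Since 17 is prime, by Fermat 12^(-1) ≡ 12^{15} ≡ 10 (mod 17). Verify: 12 × 10 = 120 ≡ 1 (mod 17)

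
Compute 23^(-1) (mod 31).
Since 31 is prime, by Fermat 23^(-1) ≡ 23^{29} ≡ 27 (mod 31). Verify: 23 × 27 = 621 ≡ 1 (mod 31)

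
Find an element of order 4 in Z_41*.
9 has order 4 mod 41 since 9^{4} ≡ 1 (mod 41) and no smaller power works.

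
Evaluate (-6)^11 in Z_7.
Using Fermat: (-6)^{6} ≡ 1 mod 7. 11 ≡ 5 mod 6. So (-6)^{11} ≡ (-6)^{5} ≡ 1 mod 7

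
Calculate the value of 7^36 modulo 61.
By repeated squaring mod 61: 7^{1}≡7, 7^{2}≡49, 7^{4}≡22, 7^{8}≡57, 7^{16}≡16, 7^{32}≡12. Then 7^{36} = 7^{32+4} ≡ 12 × 22 ≡ 20 mod 61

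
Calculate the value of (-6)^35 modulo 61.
By repeated squaring (mod 61): (-6)^{1}≡55, (-6)^{2}≡36, (-6)^{4}≡15, (-6)^{8}≡42, (-6)^{16}≡56, (-6)^{32}≡25. Then (-6)^{35} = (-6)^{32+2+1} ≡ 25 × 36 × 55 ≡ 29 (mod 61)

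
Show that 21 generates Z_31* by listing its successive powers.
21^1, 21^2, ..., 21^{30} mod 31: [21, 7, 23, 18, 6, 2, 11, 14, 15, 5, 12, 4, 22, 28, 30, 10, 24, 8, 13, 25, 29, 20, 17, 16, 26, 19, 27, 9, 3, 1]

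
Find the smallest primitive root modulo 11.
g = 2. For each prime q|10: 2^{5}≡10, 2^{2}≡4, none ≡ 1, so ord_11(2) = 10 and 2 is a primitive root.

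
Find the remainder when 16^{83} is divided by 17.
By Fermat: 16^{16} ≡ 1 (mod 17). 83 = 5×16 + 3. So 16^{83} ≡ 16^{3} ≡ 16 (mod 17)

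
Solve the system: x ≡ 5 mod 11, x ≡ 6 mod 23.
M = 11 × 23 = 253. M₁ = 23, y₁ ≡ 1 mod 11. M₂ = 11, y₂ ≡ 21 mod 23. x = 5×23×1 + 6×11×21 ≡ 236 mod 253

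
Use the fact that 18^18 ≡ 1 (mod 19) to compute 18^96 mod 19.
By Fermat: 18^{18} ≡ 1 (mod 19). 96 = 5×18 + 6. So 18^{96} ≡ 18^{6} ≡ 1 (mod 19)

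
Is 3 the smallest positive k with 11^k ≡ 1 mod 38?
Powers of 11 mod 38: 11^1≡11, 11^2≡7, 11^3≡1. First k with 11^k≡1 is k=3. Yes, ord_38(11) = 3.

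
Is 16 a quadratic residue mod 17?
By Euler's criterion: 16^{8} ≡ 1 (mod 17). Since this equals 1, 16 is a QR.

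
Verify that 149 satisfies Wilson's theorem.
(148)! mod 149 = 148. Since this equals -1 mod 149, Wilson confirms 149 is prime.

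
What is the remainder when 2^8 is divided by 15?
By repeated squaring (mod 15): 2^{1}≡2, 2^{2}≡4, 2^{4}≡1, 2^{8}≡1. So 2^{8} ≡ 1 (mod 15)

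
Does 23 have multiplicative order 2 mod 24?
Powers of 23 mod 24: 23^1≡23, 23^2≡1. First k with 23^k≡1 is k=2. Yes, ord_24(23) = 2.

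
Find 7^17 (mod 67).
By repeated squaring (mod 67): 7^{1}≡7, 7^{2}≡49, 7^{4}≡56, 7^{8}≡54, 7^{16}≡35. Then 7^{17} = 7^{16+1} ≡ 35 × 7 ≡ 44 (mod 67)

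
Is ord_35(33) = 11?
Powers of 33 mod 35: 33^1≡33, 33^2≡4, 33^3≡27, 33^4≡16, 33^5≡3, 33^6≡29, 33^7≡12, 33^8≡11, 33^9≡13, 33^10≡9, 33^11≡17, 33^12≡1. 33^11≡17≢1, so ord ≠ 11. No, the actual order is 12.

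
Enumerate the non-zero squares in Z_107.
Quadratic residues modulo 107: {1, 3, 4, 9, 10, 11, 12, 13, 14, 16, 19, 23, 25, 27, 29, 30, 33, 34, 35, 36, 37, 39, 40, 41, 42, 44, 47, 48, 49, 52, 53, 56, 57, 61, 62, 64, 69, 75, 76, 79, 81, 83, 85, 86, 87, 89, 90, 92, 99, 100, 101, 102, 105}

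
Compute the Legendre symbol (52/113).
(52/113) = 52^{56} mod 113 = 1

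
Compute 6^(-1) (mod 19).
Since 19 is prime, by Fermat 6^(-1) ≡ 6^{17} ≡ 16 (mod 19). Verify: 6 × 16 = 96 ≡ 1 (mod 19)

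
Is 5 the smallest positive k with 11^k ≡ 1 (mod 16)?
Powers of 11 mod 16: 11^1≡11, 11^2≡9, 11^3≡3, 11^4≡1. Already 11^4≡1, so the order is 4 < 5. No, the actual order is 4.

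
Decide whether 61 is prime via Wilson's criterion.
(60)! mod 61 = 60. Since 60 ≡ -1 (mod 61), 61 is prime.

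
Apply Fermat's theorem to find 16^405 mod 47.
By Fermat: 16^{46} ≡ 1 mod 47. 405 ≡ 37 mod 46. So 16^{405} ≡ 16^{37} ≡ 37 mod 47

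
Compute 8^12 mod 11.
Using Fermat: 8^{10} ≡ 1 mod 11. 12 ≡ 2 mod 10. So 8^{12} ≡ 8^{2} ≡ 9 mod 11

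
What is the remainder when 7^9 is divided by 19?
By repeated squaring (mod 19): 7^{1}≡7, 7^{2}≡11, 7^{4}≡7, 7^{8}≡11. Then 7^{9} = 7^{8+1} ≡ 11 × 7 ≡ 1 (mod 19)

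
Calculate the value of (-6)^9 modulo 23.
By repeated squaring mod 23: (-6)^{1}≡17, (-6)^{2}≡13, (-6)^{4}≡8, (-6)^{8}≡18. Then (-6)^{9} = (-6)^{8+1} ≡ 18 × 17 ≡ 7 mod 23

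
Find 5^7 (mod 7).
Using Fermat: 5^{6} ≡ 1 (mod 7). 7 ≡ 1 (mod 6). So 5^{7} ≡ 5^{1} ≡ 5 (mod 7)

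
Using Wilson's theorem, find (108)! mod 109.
By Wilson's theorem, (108)! ≡ -1 ≡ 108 mod 109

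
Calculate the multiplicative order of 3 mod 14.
Powers of 3 mod 14: 3^1≡3, 3^2≡9, 3^3≡13, 3^4≡11, 3^5≡5, 3^6≡1. Order = 6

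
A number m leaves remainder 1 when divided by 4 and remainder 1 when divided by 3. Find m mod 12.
M = 4 × 3 = 12. M₁ = 3, y₁ ≡ 3 mod 4. M₂ = 4, y₂ ≡ 1 mod 3. m = 1×3×3 + 1×4×1 ≡ 1 mod 12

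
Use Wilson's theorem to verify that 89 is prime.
(88)! mod 89 = 88. Since this equals -1 (mod 89), Wilson confirms 89 is prime.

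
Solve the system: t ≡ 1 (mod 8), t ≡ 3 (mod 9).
M = 8 × 9 = 72. M₁ = 9, y₁ ≡ 1 (mod 8). M₂ = 8, y₂ ≡ 8 (mod 9). t = 1×9×1 + 3×8×8 ≡ 57 (mod 72)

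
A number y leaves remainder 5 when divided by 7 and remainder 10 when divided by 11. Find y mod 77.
M = 7 × 11 = 77. M₁ = 11, y₁ ≡ 2 mod 7. M₂ = 7, y₂ ≡ 8 mod 11. y = 5×11×2 + 10×7×8 ≡ 54 mod 77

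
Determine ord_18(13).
Powers of 13 mod 18: 13^1≡13, 13^2≡7, 13^3≡1. Order = 3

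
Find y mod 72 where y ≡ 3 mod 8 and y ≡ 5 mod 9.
M = 8 × 9 = 72. M₁ = 9, y₁ ≡ 1 mod 8. M₂ = 8, y₂ ≡ 8 mod 9. y = 3×9×1 + 5×8×8 ≡ 59 mod 72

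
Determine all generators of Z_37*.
There are φ(36) = 12 primitive roots mod 37: {2, 5, 13, 15, 17, 18, 19, 20, 22, 24, 32, 35}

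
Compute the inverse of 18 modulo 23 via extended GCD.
Extended GCD: 18(9) + 23(-7) = 1. So 18^(-1) ≡ 9 mod 23. Verify: 18 × 9 = 162 ≡ 1 mod 23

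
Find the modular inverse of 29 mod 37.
Since 37 is prime, by Fermat 29^(-1) ≡ 29^{35} ≡ 23 mod 37. Verify: 29 × 23 = 667 ≡ 1 mod 37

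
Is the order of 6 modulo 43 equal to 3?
Powers of 6 mod 43: 6^1≡6, 6^2≡36, 6^3≡1. First k with 6^k≡1 is k=3. Yes, ord_43(6) = 3.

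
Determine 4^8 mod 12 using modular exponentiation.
By repeated squaring mod 12: 4^{1}≡4, 4^{2}≡4, 4^{4}≡4, 4^{8}≡4. So 4^{8} ≡ 4 mod 12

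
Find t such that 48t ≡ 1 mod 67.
Since 67 is prime, by Fermat 48^(-1) ≡ 48^{65} ≡ 7 mod 67. Verify: 48 × 7 = 336 ≡ 1 mod 67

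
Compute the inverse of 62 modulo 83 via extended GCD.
Extended GCD: 62(-4) + 83(3) = 1. So 62^(-1) ≡ -4 ≡ 79 mod 83. Verify: 62 × 79 = 4898 ≡ 1 mod 83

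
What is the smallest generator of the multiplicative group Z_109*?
g = 6. For each prime q|108: 6^{54}≡108, 6^{36}≡63, none ≡ 1, so ord_109(6) = 108 and 6 is a primitive root.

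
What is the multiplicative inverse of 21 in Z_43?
Since 43 is prime, by Fermat 21^(-1) ≡ 21^{41} ≡ 41 mod 43. Verify: 21 × 41 = 861 ≡ 1 mod 43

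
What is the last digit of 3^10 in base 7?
Using Fermat: 3^{6} ≡ 1 (mod 7). 10 ≡ 4 (mod 6). So 3^{10} ≡ 3^{4} ≡ 4 (mod 7)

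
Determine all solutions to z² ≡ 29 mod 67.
The square roots of 29 mod 67 are 37 and 30. Verify: 37² = 1369 ≡ 29 mod 67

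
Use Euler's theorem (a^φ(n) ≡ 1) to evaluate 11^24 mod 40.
By Euler: 11^{16} ≡ 1 (mod 40) since gcd(11, 40) = 1. 24 = 1×16 + 8. So 11^{24} ≡ 11^{8} ≡ 1 (mod 40)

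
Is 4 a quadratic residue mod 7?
By Euler's criterion: 4^{3} ≡ 1 mod 7. Since this equals 1, 4 is a QR.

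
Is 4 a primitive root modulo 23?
4^{11} ≡ 1 (mod 23) and 11 < 22, so ord_23(4) = 11 ≠ 22 and 4 is not a primitive root.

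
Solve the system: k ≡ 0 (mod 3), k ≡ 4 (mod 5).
M = 3 × 5 = 15. M₁ = 5, y₁ ≡ 2 (mod 3). M₂ = 3, y₂ ≡ 2 (mod 5). k = 0×5×2 + 4×3×2 ≡ 9 (mod 15)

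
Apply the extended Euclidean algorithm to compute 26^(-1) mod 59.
Extended GCD: 26(25) + 59(-11) = 1. So 26^(-1) ≡ 25 (mod 59). Verify: 26 × 25 = 650 ≡ 1 (mod 59)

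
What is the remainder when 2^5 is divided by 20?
By repeated squaring mod 20: 2^{1}≡2, 2^{2}≡4, 2^{4}≡16. Then 2^{5} = 2^{4+1} ≡ 16 × 2 ≡ 12 mod 20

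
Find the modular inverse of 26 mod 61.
Since 61 is prime, by Fermat 26^(-1) ≡ 26^{59} ≡ 54 mod 61. Verify: 26 × 54 = 1404 ≡ 1 mod 61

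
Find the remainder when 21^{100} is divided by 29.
By Fermat: 21^{28} ≡ 1 (mod 29). 100 = 3×28 + 16. So 21^{100} ≡ 21^{16} ≡ 23 (mod 29)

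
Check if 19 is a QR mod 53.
By Euler's criterion: 19^{26} ≡ 52 mod 53. Since this equals -1 (≡ 52), 19 is not a QR.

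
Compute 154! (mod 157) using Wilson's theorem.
(156)! = (154)! × (155) × (156) ≡ -1 (mod 157). So (154)! ≡ -1 × [(156)(155)]^(-1) ≡ 78 (mod 157)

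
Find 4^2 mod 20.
4^{2} = 16 ≡ 16 mod 20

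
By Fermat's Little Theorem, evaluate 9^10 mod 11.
By Fermat's Little Theorem, 9^{10} ≡ 1 (mod 11) since 11 is prime and gcd(9, 11) = 1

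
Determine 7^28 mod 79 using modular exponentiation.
By repeated squaring (mod 79): 7^{1}≡7, 7^{2}≡49, 7^{4}≡31, 7^{8}≡13, 7^{16}≡11. Then 7^{28} = 7^{16+8+4} ≡ 11 × 13 × 31 ≡ 9 (mod 79)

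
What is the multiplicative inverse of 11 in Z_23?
Since 23 is prime, by Fermat 11^(-1) ≡ 11^{21} ≡ 21 mod 23. Verify: 11 × 21 = 231 ≡ 1 mod 23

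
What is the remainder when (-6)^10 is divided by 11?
Using Fermat: (-6)^{10} ≡ 1 mod 11. 10 ≡ 0 mod 10. So (-6)^{10} ≡ (-6)^{0} ≡ 1 mod 11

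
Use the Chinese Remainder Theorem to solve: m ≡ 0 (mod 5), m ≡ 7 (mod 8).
M = 5 × 8 = 40. M₁ = 8, y₁ ≡ 2 (mod 5). M₂ = 5, y₂ ≡ 5 (mod 8). m = 0×8×2 + 7×5×5 ≡ 15 (mod 40)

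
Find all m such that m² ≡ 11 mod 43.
The square roots of 11 mod 43 are 21 and 22. Verify: 21² = 441 ≡ 11 mod 43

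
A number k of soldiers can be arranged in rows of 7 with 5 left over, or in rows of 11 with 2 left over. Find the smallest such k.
M = 7 × 11 = 77. M₁ = 11, y₁ ≡ 2 mod 7. M₂ = 7, y₂ ≡ 8 mod 11. k = 5×11×2 + 2×7×8 ≡ 68 mod 77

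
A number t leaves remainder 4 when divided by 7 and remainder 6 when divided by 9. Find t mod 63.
M = 7 × 9 = 63. M₁ = 9, y₁ ≡ 4 mod 7. M₂ = 7, y₂ ≡ 4 mod 9. t = 4×9×4 + 6×7×4 ≡ 60 mod 63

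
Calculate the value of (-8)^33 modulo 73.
By repeated squaring mod 73: (-8)^{1}≡65, (-8)^{2}≡64, (-8)^{4}≡8, (-8)^{8}≡64, (-8)^{16}≡8, (-8)^{32}≡64. Then (-8)^{33} = (-8)^{32+1} ≡ 64 × 65 ≡ 72 mod 73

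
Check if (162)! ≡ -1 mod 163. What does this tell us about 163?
(162)! mod 163 = 162. Since this equals -1 mod 163, Wilson confirms 163 is prime.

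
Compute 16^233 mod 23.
Using Fermat: 16^{22} ≡ 1 mod 23. 233 ≡ 13 mod 22. So 16^{233} ≡ 16^{13} ≡ 3 mod 23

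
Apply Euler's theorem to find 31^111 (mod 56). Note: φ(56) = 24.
By Euler: 31^{24} ≡ 1 (mod 56) since gcd(31, 56) = 1. 111 = 4×24 + 15. So 31^{111} ≡ 31^{15} ≡ 55 (mod 56)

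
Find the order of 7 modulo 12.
Powers of 7 mod 12: 7^1≡7, 7^2≡1. Order = 2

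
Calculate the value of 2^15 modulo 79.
By repeated squaring mod 79: 2^{1}≡2, 2^{2}≡4, 2^{4}≡16, 2^{8}≡19. Then 2^{15} = 2^{8+4+2+1} ≡ 19 × 16 × 4 × 2 ≡ 62 mod 79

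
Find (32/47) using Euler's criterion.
(32/47) = 32^{23} mod 47 = 1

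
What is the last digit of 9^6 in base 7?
Using Fermat: 9^{6} ≡ 1 mod 7. 6 ≡ 0 mod 6. So 9^{6} ≡ 9^{0} ≡ 1 mod 7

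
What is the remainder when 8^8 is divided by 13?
By repeated squaring mod 13: 8^{1}≡8, 8^{2}≡12, 8^{4}≡1, 8^{8}≡1. So 8^{8} ≡ 1 mod 13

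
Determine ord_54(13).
Powers of 13 mod 54: 13^1≡13, 13^2≡7, 13^3≡37, 13^4≡49, 13^5≡43, 13^6≡19, 13^7≡31, 13^8≡25, 13^9≡1. ord_54(13) = 9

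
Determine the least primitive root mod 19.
g = 2. Powers: [2, 4, 8, 16, 13, 7, 14, 9, 18, ...] generates all 18 non-zero residues.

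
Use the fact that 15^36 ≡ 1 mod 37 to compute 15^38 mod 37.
By Fermat: 15^{36} ≡ 1 mod 37. So 15^{38} = 15^{36} · 15^{2} ≡ 15^{2} ≡ 3 mod 37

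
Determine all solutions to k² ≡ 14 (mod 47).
The square roots of 14 mod 47 are 25 and 22. Verify: 25² = 625 ≡ 14 (mod 47)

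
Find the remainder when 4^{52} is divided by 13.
By Fermat: 4^{12} ≡ 1 (mod 13). 52 = 4×12 + 4. So 4^{52} ≡ 4^{4} ≡ 9 (mod 13)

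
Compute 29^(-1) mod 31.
Since 31 is prime, by Fermat 29^(-1) ≡ 29^{29} ≡ 15 mod 31. Verify: 29 × 15 = 435 ≡ 1 mod 31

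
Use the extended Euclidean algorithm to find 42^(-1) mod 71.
Extended GCD: 42(22) + 71(-13) = 1. So 42^(-1) ≡ 22 (mod 71). Verify: 42 × 22 = 924 ≡ 1 (mod 71)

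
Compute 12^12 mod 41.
By repeated squaring mod 41: 12^{1}≡12, 12^{2}≡21, 12^{4}≡31, 12^{8}≡18. Then 12^{12} = 12^{8+4} ≡ 18 × 31 ≡ 25 mod 41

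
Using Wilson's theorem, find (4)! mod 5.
By Wilson's theorem, (4)! ≡ -1 ≡ 4 (mod 5)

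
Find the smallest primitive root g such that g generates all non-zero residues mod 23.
g = 5. Powers: [5, 2, 10, 4, 20, 8, 17, ...] generates all 22 non-zero residues.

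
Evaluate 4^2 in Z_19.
4^{2} = 16 ≡ 16 mod 19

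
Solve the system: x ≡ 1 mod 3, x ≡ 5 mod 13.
M = 3 × 13 = 39. M₁ = 13, y₁ ≡ 1 mod 3. M₂ = 3, y₂ ≡ 9 mod 13. x = 1×13×1 + 5×3×9 ≡ 31 mod 39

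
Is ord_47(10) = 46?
Powers of 10 mod 47: 10^1≡10, 10^2≡6, 10^3≡13, 10^4≡36, 10^5≡31, 10^6≡28, 10^7≡45, 10^8≡27, 10^9≡35, 10^10≡21, 10^11≡22, 10^12≡32, 10^13≡38, 10^14≡4, 10^15≡40, 10^16≡24, 10^17≡5, 10^18≡3, 10^19≡30, 10^20≡18, 10^21≡39, 10^22≡14, 10^23≡46, 10^24≡37, 10^25≡41, 10^26≡34, 10^27≡11, 10^28≡16, 10^29≡19, 10^30≡2, 10^31≡20, 10^32≡12, 10^33≡26, 10^34≡25, 10^35≡15, 10^36≡9, 10^37≡43, 10^38≡7, 10^39≡23, 10^40≡42, 10^41≡44, 10^42≡17, 10^43≡29, 10^44≡8, 10^45≡33, 10^46≡1. First k with 10^k≡1 is k=46. Yes, ord_47(10) = 46.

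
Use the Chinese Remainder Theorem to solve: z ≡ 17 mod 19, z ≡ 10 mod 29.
M = 19 × 29 = 551. M₁ = 29, y₁ ≡ 2 mod 19. M₂ = 19, y₂ ≡ 26 mod 29. z = 17×29×2 + 10×19×26 ≡ 416 mod 551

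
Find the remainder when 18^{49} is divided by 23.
By Fermat: 18^{22} ≡ 1 mod 23. 49 = 2×22 + 5. So 18^{49} ≡ 18^{5} ≡ 3 mod 23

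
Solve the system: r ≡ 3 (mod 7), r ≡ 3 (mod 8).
M = 7 × 8 = 56. M₁ = 8, y₁ ≡ 1 (mod 7). M₂ = 7, y₂ ≡ 7 (mod 8). r = 3×8×1 + 3×7×7 ≡ 3 (mod 56)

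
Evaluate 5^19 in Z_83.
By repeated squaring (mod 83): 5^{1}≡5, 5^{2}≡25, 5^{4}≡44, 5^{8}≡27, 5^{16}≡65. Then 5^{19} = 5^{16+2+1} ≡ 65 × 25 × 5 ≡ 74 (mod 83)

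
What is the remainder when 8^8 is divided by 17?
By repeated squaring (mod 17): 8^{1}≡8, 8^{2}≡13, 8^{4}≡16, 8^{8}≡1. So 8^{8} ≡ 1 (mod 17)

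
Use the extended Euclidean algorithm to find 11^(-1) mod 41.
Extended GCD: 11(15) + 41(-4) = 1. So 11^(-1) ≡ 15 (mod 41). Verify: 11 × 15 = 165 ≡ 1 (mod 41)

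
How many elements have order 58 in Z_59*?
A prime p has φ(p-1) primitive roots; here φ(58) = 28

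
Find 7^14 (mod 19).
By repeated squaring (mod 19): 7^{1}≡7, 7^{2}≡11, 7^{4}≡7, 7^{8}≡11. Then 7^{14} = 7^{8+4+2} ≡ 11 × 7 × 11 ≡ 11 (mod 19)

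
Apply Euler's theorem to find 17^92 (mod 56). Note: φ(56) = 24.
By Euler: 17^{24} ≡ 1 (mod 56) since gcd(17, 56) = 1. 92 = 3×24 + 20. So 17^{92} ≡ 17^{20} ≡ 9 (mod 56)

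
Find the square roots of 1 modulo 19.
The square roots of 1 mod 19 are 1 and 18. Verify: 1² = 1 ≡ 1 mod 19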